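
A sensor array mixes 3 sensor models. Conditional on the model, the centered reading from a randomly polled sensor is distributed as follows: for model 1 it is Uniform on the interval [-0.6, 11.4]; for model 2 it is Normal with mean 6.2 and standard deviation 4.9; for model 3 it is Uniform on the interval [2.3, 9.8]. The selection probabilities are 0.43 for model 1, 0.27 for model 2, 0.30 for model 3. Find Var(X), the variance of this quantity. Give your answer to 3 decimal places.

Per component, 1: μ=5.4, E[X²]=41.16; 2: μ=6.2, E[X²]=62.45; 3: μ=6.05, E[X²]=41.29.
E[X] = 0.43·5.4 + 0.27·6.2 + 0.3·6.05 = 5.811.
E[X²] = 0.43·41.16 + 0.27·62.45 + 0.3·41.29 = 46.9473.
Var(X) = E[X²] − (E[X])² = 46.9473 − 33.7677 = 13.1796.

13.180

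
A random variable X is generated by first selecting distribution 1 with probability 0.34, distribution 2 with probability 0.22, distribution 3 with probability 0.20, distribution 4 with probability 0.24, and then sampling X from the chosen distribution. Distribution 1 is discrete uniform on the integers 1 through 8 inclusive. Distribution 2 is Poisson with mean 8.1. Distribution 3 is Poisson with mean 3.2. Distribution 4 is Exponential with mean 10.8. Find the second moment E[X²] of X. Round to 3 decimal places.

83.561

For each component E[X²] = Var + (mean)², giving 1: 25.5; 2: 73.71; 3: 13.44; 4: 233.28.
Overall E[X²] = 0.34·25.5 + 0.22·73.71 + 0.2·13.44 + 0.24·233.28 = 83.5614.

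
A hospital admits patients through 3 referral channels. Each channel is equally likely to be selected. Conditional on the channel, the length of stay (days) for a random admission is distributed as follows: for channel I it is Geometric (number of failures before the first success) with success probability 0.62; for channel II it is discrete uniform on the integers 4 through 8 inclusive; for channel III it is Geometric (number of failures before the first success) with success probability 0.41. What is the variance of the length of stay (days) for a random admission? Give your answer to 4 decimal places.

Per component, I: μ=0.612903, E[X²]=1.3642; II: μ=6, E[X²]=38; III: μ=1.43902, E[X²]=5.58061.
E[X] = 0.333333·0.612903 + 0.333333·6 + 0.333333·1.43902 = 2.68398.
E[X²] = 0.333333·1.3642 + 0.333333·38 + 0.333333·5.58061 = 14.9816.
Var(X) = E[X²] − (E[X])² = 14.9816 − 7.20373 = 7.77788.

7.7779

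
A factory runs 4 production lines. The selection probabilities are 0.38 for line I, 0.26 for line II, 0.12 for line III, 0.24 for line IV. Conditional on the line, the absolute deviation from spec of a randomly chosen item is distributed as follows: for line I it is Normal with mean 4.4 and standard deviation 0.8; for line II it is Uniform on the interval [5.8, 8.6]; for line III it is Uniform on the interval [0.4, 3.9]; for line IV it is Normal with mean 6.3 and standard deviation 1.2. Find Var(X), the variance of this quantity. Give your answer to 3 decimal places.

Per component, I: μ=4.4, E[X²]=20; II: μ=7.2, E[X²]=52.4933; III: μ=2.15, E[X²]=5.64333; IV: μ=6.3, E[X²]=41.13.
E[X] = 0.38·4.4 + 0.26·7.2 + 0.12·2.15 + 0.24·6.3 = 5.314.
E[X²] = 0.38·20 + 0.26·52.4933 + 0.12·5.64333 + 0.24·41.13 = 31.7967.
Var(X) = E[X²] − (E[X])² = 31.7967 − 28.2386 = 3.55807.

3.558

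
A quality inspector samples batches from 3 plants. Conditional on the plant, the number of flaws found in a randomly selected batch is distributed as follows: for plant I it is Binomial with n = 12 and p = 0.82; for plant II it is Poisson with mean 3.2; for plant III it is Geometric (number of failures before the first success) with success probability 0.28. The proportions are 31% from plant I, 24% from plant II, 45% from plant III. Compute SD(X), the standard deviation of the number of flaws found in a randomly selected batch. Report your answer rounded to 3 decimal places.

Per component, I: μ=9.84, E[X²]=98.5968; II: μ=3.2, E[X²]=13.44; III: μ=2.57143, E[X²]=15.7959.
E[X] = 0.31·9.84 + 0.24·3.2 + 0.45·2.57143 = 4.97554.
E[X²] = 0.31·98.5968 + 0.24·13.44 + 0.45·15.7959 = 40.8988.
Var(X) = E[X²] − (E[X])² = 40.8988 − 24.756 = 16.1427.
SD(X) = √16.1427 = 4.0178.

4.018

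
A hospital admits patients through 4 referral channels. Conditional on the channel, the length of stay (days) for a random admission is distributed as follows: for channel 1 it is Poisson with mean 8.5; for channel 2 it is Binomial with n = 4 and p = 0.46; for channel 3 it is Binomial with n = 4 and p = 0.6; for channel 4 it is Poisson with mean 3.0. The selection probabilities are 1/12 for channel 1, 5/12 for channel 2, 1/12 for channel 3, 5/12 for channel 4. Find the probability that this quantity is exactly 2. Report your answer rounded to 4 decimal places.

0.2770

Conditional on each channel, P(X = 2): 1: 0.00735029; 2: 0.370215; 3: 0.3456; 4: 0.224042.
By total probability, P(X = 2) = 0.0833333·0.00735029 + 0.416667·0.370215 + 0.0833333·0.3456 + 0.416667·0.224042 = 0.27702.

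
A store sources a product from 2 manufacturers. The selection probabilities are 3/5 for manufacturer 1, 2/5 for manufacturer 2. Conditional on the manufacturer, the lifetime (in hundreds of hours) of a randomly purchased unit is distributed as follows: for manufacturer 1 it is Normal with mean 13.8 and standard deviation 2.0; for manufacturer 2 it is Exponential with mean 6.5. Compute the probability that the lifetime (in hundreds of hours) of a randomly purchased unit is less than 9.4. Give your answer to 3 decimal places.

0.314

Conditional on each manufacturer, P(X < 9.4): 1: 0.0139034; 2: 0.764526.
By total probability, P(X < 9.4) = 0.6·0.0139034 + 0.4·0.764526 = 0.314152.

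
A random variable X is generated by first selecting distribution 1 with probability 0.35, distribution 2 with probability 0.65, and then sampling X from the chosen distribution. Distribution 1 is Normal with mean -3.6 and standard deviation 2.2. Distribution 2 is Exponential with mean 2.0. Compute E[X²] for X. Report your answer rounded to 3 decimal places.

11.430

For each component E[X²] = Var + (mean)², giving 1: 17.8; 2: 8.
Overall E[X²] = 0.35·17.8 + 0.65·8 = 11.43.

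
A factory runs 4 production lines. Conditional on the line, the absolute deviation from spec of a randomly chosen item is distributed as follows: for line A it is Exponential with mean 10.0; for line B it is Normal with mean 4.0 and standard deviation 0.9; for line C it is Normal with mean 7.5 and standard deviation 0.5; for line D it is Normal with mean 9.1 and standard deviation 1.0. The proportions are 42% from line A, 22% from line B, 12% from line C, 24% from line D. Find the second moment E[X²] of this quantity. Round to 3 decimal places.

114.593

For each component E[X²] = Var + (mean)², giving A: 200; B: 16.81; C: 56.5; D: 83.81.
Overall E[X²] = 0.42·200 + 0.22·16.81 + 0.12·56.5 + 0.24·83.81 = 114.593.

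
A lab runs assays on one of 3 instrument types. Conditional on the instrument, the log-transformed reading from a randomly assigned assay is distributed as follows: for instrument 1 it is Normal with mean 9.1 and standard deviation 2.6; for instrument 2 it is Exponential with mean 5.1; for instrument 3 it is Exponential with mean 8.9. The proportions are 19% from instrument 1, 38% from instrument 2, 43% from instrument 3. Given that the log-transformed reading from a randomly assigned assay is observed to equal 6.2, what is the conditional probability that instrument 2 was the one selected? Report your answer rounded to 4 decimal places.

Likelihoods f(6.2 | ·): 1: 0.0823735; 2: 0.0581385; 3: 0.0559845.
Posterior ∝ prior × likelihood. Numerator for 2: 0.38·0.0581385 = 0.0220926.
Normalizing constant: 0.19·0.0823735 + 0.38·0.0581385 + 0.43·0.0559845 = 0.0618169.
P(2 | observation) = 0.0220926 / 0.0618169 = 0.357388.

0.3574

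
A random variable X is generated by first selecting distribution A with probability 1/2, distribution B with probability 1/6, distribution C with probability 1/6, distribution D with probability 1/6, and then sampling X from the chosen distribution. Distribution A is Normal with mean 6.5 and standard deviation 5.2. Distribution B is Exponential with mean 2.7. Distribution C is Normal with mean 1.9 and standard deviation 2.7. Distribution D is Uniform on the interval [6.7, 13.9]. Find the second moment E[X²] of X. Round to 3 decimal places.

57.293

For each component E[X²] = Var + (mean)², giving A: 69.29; B: 14.58; C: 10.9; D: 110.41.
Overall E[X²] = 0.5·69.29 + 0.166667·14.58 + 0.166667·10.9 + 0.166667·110.41 = 57.2933.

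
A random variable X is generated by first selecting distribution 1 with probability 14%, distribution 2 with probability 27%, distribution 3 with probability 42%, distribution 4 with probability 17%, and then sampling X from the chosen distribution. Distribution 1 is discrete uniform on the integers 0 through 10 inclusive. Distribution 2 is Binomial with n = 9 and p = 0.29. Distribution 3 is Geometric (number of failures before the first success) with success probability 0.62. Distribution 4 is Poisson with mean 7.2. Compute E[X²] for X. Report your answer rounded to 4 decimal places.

17.8494

For each component E[X²] = Var + (mean)², giving 1: 35; 2: 8.6652; 3: 1.3642; 4: 59.04.
Overall E[X²] = 0.14·35 + 0.27·8.6652 + 0.42·1.3642 + 0.17·59.04 = 17.8494.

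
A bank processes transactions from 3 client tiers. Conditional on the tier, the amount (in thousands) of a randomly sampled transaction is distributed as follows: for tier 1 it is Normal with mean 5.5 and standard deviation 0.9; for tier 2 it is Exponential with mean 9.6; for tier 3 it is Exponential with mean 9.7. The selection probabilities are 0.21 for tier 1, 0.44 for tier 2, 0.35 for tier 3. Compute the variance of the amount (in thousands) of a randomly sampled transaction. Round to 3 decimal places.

76.503

Per component, 1: μ=5.5, E[X²]=31.06; 2: μ=9.6, E[X²]=184.32; 3: μ=9.7, E[X²]=188.18.
E[X] = 0.21·5.5 + 0.44·9.6 + 0.35·9.7 = 8.774.
E[X²] = 0.21·31.06 + 0.44·184.32 + 0.35·188.18 = 153.486.
Var(X) = E[X²] − (E[X])² = 153.486 − 76.9831 = 76.5033.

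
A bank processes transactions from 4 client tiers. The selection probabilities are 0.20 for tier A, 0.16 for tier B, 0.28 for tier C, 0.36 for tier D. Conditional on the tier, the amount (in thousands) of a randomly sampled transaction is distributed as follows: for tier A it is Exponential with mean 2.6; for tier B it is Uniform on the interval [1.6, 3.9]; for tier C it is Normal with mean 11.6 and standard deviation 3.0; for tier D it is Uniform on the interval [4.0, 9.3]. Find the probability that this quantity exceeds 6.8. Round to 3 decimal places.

Conditional on each tier, P(X > 6.8): A: 0.0731397; B: 0; C: 0.945201; D: 0.471698.
By total probability, P(X > 6.8) = 0.2·0.0731397 + 0.16·0 + 0.28·0.945201 + 0.36·0.471698 = 0.449095.

0.449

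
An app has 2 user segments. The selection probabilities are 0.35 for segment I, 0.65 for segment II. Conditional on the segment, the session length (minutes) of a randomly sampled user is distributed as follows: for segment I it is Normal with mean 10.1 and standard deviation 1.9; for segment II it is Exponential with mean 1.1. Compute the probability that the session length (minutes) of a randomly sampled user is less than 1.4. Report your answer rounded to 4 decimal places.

0.4680

Conditional on each segment, P(X < 1.4): I: 2.33661e-06; II: 0.719933.
By total probability, P(X < 1.4) = 0.35·2.33661e-06 + 0.65·0.719933 = 0.467957.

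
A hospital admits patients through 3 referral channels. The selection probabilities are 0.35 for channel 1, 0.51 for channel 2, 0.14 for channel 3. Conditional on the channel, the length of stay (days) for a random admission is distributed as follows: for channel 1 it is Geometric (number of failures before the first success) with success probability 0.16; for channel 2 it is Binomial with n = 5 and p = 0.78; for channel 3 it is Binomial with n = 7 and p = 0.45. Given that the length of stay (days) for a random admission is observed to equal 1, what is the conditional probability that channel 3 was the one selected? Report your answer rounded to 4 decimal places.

0.1910

Likelihoods P(X=1 | ·): 1: 0.1344; 2: 0.00913598; 3: 0.087194.
Posterior ∝ prior × likelihood. Numerator for 3: 0.14·0.087194 = 0.0122072.
Normalizing constant: 0.35·0.1344 + 0.51·0.00913598 + 0.14·0.087194 = 0.0639065.
P(3 | observation) = 0.0122072 / 0.0639065 = 0.191016.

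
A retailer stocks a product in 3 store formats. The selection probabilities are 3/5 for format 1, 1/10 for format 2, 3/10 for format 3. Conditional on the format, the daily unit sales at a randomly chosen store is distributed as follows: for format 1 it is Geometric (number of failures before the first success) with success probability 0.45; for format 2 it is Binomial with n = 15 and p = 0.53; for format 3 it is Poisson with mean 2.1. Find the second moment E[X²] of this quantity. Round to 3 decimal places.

11.173

For each component E[X²] = Var + (mean)², giving 1: 4.20988; 2: 66.939; 3: 6.51.
Overall E[X²] = 0.6·4.20988 + 0.1·66.939 + 0.3·6.51 = 11.1728.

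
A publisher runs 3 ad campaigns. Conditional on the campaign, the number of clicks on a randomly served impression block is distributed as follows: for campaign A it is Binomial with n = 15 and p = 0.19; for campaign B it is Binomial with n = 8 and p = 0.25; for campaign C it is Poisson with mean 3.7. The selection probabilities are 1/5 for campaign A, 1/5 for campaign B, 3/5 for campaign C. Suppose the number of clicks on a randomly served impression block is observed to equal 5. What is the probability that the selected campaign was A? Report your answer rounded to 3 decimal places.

0.167

Likelihoods P(X=5 | ·): A: 0.0904011; B: 0.0230713; C: 0.142869.
Posterior ∝ prior × likelihood. Numerator for A: 0.2·0.0904011 = 0.0180802.
Normalizing constant: 0.2·0.0904011 + 0.2·0.0230713 + 0.6·0.142869 = 0.108416.
P(A | observation) = 0.0180802 / 0.108416 = 0.166767.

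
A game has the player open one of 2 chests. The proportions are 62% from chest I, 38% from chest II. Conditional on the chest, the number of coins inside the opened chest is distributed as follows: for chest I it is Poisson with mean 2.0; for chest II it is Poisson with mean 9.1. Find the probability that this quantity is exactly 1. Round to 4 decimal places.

Conditional on each chest, P(X = 1): I: 0.270671; II: 0.00101616.
By total probability, P(X = 1) = 0.62·0.270671 + 0.38·0.00101616 = 0.168202.

0.1682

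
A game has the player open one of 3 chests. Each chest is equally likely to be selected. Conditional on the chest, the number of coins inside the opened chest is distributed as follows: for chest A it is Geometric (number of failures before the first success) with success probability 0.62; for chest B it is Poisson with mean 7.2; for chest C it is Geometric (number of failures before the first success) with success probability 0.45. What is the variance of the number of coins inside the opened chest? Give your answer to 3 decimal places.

12.468

Per component, A: μ=0.612903, E[X²]=1.3642; B: μ=7.2, E[X²]=59.04; C: μ=1.22222, E[X²]=4.20988.
E[X] = 0.333333·0.612903 + 0.333333·7.2 + 0.333333·1.22222 = 3.01171.
E[X²] = 0.333333·1.3642 + 0.333333·59.04 + 0.333333·4.20988 = 21.538.
Var(X) = E[X²] − (E[X])² = 21.538 − 9.07039 = 12.4676.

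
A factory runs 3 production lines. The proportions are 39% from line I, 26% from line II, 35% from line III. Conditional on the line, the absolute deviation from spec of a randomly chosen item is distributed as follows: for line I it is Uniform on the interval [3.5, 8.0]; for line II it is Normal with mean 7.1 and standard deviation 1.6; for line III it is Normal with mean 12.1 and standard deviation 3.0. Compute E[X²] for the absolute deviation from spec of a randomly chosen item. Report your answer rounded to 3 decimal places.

For each component E[X²] = Var + (mean)², giving I: 34.75; II: 52.97; III: 155.41.
Overall E[X²] = 0.39·34.75 + 0.26·52.97 + 0.35·155.41 = 81.7182.

81.718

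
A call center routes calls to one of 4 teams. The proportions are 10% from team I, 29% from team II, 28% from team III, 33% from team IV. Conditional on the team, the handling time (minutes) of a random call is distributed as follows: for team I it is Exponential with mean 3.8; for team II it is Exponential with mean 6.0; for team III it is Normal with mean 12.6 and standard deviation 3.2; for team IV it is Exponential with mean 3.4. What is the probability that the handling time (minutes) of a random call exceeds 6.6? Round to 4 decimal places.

0.4330

Conditional on each team, P(X > 6.6): I: 0.176076; II: 0.332871; III: 0.969604; IV: 0.143535.
By total probability, P(X > 6.6) = 0.1·0.176076 + 0.29·0.332871 + 0.28·0.969604 + 0.33·0.143535 = 0.432996.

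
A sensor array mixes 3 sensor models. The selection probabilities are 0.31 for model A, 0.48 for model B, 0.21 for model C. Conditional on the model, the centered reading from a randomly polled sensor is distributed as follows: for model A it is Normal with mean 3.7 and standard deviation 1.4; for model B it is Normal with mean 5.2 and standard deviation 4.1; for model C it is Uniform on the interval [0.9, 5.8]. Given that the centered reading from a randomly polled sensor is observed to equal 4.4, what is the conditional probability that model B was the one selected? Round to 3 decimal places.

Likelihoods f(4.4 | ·): A: 0.251475; B: 0.0954682; C: 0.204082.
Posterior ∝ prior × likelihood. Numerator for B: 0.48·0.0954682 = 0.0458247.
Normalizing constant: 0.31·0.251475 + 0.48·0.0954682 + 0.21·0.204082 = 0.166639.
P(B | observation) = 0.0458247 / 0.166639 = 0.274994.

0.275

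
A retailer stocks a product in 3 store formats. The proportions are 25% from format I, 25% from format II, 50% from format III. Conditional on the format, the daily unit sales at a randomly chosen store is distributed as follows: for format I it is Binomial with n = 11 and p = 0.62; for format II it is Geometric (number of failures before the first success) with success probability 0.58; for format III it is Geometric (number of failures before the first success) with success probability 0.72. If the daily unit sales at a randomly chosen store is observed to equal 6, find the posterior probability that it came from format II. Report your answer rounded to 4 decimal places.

Likelihoods P(X=6 | ·): I: 0.207927; II: 0.00318364; III: 0.000346961.
Posterior ∝ prior × likelihood. Numerator for II: 0.25·0.00318364 = 0.00079591.
Normalizing constant: 0.25·0.207927 + 0.25·0.00318364 + 0.5·0.000346961 = 0.052951.
P(II | observation) = 0.00079591 / 0.052951 = 0.015031.

0.0150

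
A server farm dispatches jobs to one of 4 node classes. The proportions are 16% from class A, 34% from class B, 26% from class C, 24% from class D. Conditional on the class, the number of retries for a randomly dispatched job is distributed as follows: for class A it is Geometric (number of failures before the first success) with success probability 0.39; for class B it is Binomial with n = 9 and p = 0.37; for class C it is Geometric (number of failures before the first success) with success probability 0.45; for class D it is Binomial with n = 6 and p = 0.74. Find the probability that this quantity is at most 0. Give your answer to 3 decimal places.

Conditional on each class, P(X ≤ 0): A: 0.39; B: 0.0156338; C: 0.45; D: 0.000308916.
By total probability, P(X ≤ 0) = 0.16·0.39 + 0.34·0.0156338 + 0.26·0.45 + 0.24·0.000308916 = 0.18479.

0.185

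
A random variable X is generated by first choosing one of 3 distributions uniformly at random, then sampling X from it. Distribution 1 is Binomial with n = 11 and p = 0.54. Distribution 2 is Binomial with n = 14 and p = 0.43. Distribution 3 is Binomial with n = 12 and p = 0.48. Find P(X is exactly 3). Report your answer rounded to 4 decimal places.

Conditional on each component, P(X = 3): 1: 0.0520868; 2: 0.0597214; 3: 0.0676358.
By total probability, P(X = 3) = 0.333333·0.0520868 + 0.333333·0.0597214 + 0.333333·0.0676358 = 0.0598147.

0.0598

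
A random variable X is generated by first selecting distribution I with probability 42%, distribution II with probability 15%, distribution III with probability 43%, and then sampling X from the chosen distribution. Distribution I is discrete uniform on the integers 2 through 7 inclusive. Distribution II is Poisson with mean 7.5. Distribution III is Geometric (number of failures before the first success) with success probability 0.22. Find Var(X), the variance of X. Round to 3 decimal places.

11.020

Per component, I: μ=4.5, E[X²]=23.1667; II: μ=7.5, E[X²]=63.75; III: μ=3.54545, E[X²]=28.686.
E[X] = 0.42·4.5 + 0.15·7.5 + 0.43·3.54545 = 4.53955.
E[X²] = 0.42·23.1667 + 0.15·63.75 + 0.43·28.686 = 31.6275.
Var(X) = E[X²] − (E[X])² = 31.6275 − 20.6075 = 11.02.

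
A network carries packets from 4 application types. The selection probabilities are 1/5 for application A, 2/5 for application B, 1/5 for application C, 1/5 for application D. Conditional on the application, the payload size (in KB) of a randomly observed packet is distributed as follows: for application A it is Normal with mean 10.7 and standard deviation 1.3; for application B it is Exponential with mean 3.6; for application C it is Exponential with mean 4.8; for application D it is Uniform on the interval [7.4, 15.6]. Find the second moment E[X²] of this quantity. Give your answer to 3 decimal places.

For each component E[X²] = Var + (mean)², giving A: 116.18; B: 25.92; C: 46.08; D: 137.853.
Overall E[X²] = 0.2·116.18 + 0.4·25.92 + 0.2·46.08 + 0.2·137.853 = 70.3907.

70.391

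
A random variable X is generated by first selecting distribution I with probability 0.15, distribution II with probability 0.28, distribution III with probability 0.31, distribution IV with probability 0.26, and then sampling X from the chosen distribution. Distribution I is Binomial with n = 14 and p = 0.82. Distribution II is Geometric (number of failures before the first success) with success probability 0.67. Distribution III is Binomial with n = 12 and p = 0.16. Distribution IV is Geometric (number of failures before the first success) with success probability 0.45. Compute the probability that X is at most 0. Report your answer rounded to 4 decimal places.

Conditional on each component, P(X ≤ 0): I: 3.74813e-11; II: 0.67; III: 0.12341; IV: 0.45.
By total probability, P(X ≤ 0) = 0.15·3.74813e-11 + 0.28·0.67 + 0.31·0.12341 + 0.26·0.45 = 0.342857.

0.3429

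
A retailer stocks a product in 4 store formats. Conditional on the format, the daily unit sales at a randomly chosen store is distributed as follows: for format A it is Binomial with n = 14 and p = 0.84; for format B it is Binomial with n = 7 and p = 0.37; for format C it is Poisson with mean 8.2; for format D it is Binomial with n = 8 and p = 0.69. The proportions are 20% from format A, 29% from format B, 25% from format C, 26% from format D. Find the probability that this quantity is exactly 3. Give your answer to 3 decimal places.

0.101

Conditional on each format, P(X = 3): A: 3.79541e-07; B: 0.279277; C: 0.0252392; D: 0.0526676.
By total probability, P(X = 3) = 0.2·3.79541e-07 + 0.29·0.279277 + 0.25·0.0252392 + 0.26·0.0526676 = 0.100994.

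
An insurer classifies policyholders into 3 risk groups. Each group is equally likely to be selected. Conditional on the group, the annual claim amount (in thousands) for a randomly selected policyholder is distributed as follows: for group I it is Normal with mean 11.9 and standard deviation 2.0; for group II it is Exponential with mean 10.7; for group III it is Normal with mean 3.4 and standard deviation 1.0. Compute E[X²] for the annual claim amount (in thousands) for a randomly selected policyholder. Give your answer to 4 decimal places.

For each component E[X²] = Var + (mean)², giving I: 145.61; II: 228.98; III: 12.56.
Overall E[X²] = 0.333333·145.61 + 0.333333·228.98 + 0.333333·12.56 = 129.05.

129.0500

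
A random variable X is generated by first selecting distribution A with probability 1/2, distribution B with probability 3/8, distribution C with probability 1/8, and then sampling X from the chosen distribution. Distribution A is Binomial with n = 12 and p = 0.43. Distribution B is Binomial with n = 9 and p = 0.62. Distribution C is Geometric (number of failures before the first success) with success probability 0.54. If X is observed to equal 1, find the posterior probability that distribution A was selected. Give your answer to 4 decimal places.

Likelihoods P(X=1 | ·): A: 0.0106481; B: 0.00242607; C: 0.2484.
Posterior ∝ prior × likelihood. Numerator for A: 0.5·0.0106481 = 0.00532406.
Normalizing constant: 0.5·0.0106481 + 0.375·0.00242607 + 0.125·0.2484 = 0.0372838.
P(A | observation) = 0.00532406 / 0.0372838 = 0.142798.

0.1428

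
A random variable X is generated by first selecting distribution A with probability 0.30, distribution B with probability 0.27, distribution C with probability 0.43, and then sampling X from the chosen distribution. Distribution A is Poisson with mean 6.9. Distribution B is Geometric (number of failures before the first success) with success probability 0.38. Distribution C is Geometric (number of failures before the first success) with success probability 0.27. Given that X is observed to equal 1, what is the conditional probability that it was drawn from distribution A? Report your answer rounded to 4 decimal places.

0.0139

Likelihoods P(X=1 | ·): A: 0.00695372; B: 0.2356; C: 0.1971.
Posterior ∝ prior × likelihood. Numerator for A: 0.3·0.00695372 = 0.00208612.
Normalizing constant: 0.3·0.00695372 + 0.27·0.2356 + 0.43·0.1971 = 0.150451.
P(A | observation) = 0.00208612 / 0.150451 = 0.0138657.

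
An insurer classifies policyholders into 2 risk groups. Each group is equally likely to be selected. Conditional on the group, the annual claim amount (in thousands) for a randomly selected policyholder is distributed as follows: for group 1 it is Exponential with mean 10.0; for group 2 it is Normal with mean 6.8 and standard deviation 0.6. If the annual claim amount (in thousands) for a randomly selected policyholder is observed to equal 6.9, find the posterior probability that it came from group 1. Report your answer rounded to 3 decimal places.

Likelihoods f(6.9 | ·): 1: 0.0501576; 2: 0.655733.
Posterior ∝ prior × likelihood. Numerator for 1: 0.5·0.0501576 = 0.0250788.
Normalizing constant: 0.5·0.0501576 + 0.5·0.655733 = 0.352945.
P(1 | observation) = 0.0250788 / 0.352945 = 0.0710558.

0.071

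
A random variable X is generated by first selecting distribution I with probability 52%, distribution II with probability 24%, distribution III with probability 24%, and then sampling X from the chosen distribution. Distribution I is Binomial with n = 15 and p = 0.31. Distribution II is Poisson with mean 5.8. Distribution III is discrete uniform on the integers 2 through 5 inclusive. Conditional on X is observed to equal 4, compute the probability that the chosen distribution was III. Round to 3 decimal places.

Likelihoods P(X=4 | ·): I: 0.212774; II: 0.142755; III: 0.25.
Posterior ∝ prior × likelihood. Numerator for III: 0.24·0.25 = 0.06.
Normalizing constant: 0.52·0.212774 + 0.24·0.142755 + 0.24·0.25 = 0.204904.
P(III | observation) = 0.06 / 0.204904 = 0.29282.

0.293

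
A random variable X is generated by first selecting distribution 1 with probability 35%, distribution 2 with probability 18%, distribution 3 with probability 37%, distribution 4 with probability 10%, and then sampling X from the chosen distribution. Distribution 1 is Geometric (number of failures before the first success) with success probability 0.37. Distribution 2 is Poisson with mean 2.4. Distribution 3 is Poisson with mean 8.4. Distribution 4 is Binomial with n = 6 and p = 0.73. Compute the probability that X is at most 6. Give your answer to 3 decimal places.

Conditional on each component, P(X ≤ 6): 1: 0.96061; 2: 0.988406; 3: 0.266993; 4: 1.
By total probability, P(X ≤ 6) = 0.35·0.96061 + 0.18·0.988406 + 0.37·0.266993 + 0.1·1 = 0.712914.

0.713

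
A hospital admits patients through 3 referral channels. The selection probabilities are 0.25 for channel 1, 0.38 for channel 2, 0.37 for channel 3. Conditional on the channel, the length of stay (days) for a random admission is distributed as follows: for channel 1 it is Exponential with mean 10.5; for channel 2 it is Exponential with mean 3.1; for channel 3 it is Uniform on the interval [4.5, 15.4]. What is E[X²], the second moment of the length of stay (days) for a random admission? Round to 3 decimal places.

102.723

For each component E[X²] = Var + (mean)², giving 1: 220.5; 2: 19.22; 3: 108.903.
Overall E[X²] = 0.25·220.5 + 0.38·19.22 + 0.37·108.903 = 102.723.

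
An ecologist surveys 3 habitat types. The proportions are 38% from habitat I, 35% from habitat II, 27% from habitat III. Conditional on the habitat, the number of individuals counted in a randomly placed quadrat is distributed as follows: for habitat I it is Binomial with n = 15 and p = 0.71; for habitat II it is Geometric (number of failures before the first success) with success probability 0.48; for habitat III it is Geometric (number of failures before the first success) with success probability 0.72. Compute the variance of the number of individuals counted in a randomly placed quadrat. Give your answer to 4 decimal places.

Per component, I: μ=10.65, E[X²]=116.511; II: μ=1.08333, E[X²]=3.43056; III: μ=0.388889, E[X²]=0.691358.
E[X] = 0.38·10.65 + 0.35·1.08333 + 0.27·0.388889 = 4.53117.
E[X²] = 0.38·116.511 + 0.35·3.43056 + 0.27·0.691358 = 45.6615.
Var(X) = E[X²] − (E[X])² = 45.6615 − 20.5315 = 25.1301.

25.1301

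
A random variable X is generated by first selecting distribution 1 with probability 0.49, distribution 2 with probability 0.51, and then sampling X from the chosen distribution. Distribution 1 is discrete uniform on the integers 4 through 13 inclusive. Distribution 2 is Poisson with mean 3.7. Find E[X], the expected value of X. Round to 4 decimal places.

Component means — 1: 8.5; 2: 3.7.
E[X] = 0.49·8.5 + 0.51·3.7 = 6.052.

6.0520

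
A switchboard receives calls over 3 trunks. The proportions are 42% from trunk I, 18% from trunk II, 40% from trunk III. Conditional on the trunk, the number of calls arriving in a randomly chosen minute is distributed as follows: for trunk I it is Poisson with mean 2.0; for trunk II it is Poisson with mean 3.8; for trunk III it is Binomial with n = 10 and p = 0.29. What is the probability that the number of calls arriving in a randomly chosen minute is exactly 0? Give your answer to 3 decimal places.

0.074

Conditional on each trunk, P(X = 0): I: 0.135335; II: 0.0223708; III: 0.0325524.
By total probability, P(X = 0) = 0.42·0.135335 + 0.18·0.0223708 + 0.4·0.0325524 = 0.0738885.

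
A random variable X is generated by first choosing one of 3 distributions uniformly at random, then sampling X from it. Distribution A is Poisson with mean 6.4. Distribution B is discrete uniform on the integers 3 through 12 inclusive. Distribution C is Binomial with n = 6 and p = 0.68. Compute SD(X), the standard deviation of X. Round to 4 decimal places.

Per component, A: μ=6.4, E[X²]=47.36; B: μ=7.5, E[X²]=64.5; C: μ=4.08, E[X²]=17.952.
E[X] = 0.333333·6.4 + 0.333333·7.5 + 0.333333·4.08 = 5.99333.
E[X²] = 0.333333·47.36 + 0.333333·64.5 + 0.333333·17.952 = 43.2707.
Var(X) = E[X²] − (E[X])² = 43.2707 − 35.92 = 7.35062.
SD(X) = √7.35062 = 2.7112.

2.7112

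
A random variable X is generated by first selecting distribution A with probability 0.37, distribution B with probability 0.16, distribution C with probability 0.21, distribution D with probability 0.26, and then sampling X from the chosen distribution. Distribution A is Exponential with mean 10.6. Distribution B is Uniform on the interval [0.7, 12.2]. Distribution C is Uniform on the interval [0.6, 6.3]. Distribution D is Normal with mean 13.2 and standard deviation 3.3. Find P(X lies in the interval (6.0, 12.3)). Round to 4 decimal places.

Conditional on each component, P(6.0 < X < 12.3): A: 0.254403; B: 0.53913; C: 0.0526316; D: 0.37797.
By total probability, P(6.0 < X < 12.3) = 0.37·0.254403 + 0.16·0.53913 + 0.21·0.0526316 + 0.26·0.37797 = 0.289715.

0.2897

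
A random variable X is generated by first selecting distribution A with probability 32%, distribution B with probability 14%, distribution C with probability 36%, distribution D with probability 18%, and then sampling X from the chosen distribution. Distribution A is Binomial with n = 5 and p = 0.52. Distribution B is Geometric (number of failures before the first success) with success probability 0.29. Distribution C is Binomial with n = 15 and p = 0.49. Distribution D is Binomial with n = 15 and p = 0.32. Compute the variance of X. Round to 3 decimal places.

8.169

Per component, A: μ=2.6, E[X²]=8.008; B: μ=2.44828, E[X²]=14.4364; C: μ=7.35, E[X²]=57.771; D: μ=4.8, E[X²]=26.304.
E[X] = 0.32·2.6 + 0.14·2.44828 + 0.36·7.35 + 0.18·4.8 = 4.68476.
E[X²] = 0.32·8.008 + 0.14·14.4364 + 0.36·57.771 + 0.18·26.304 = 30.1159.
Var(X) = E[X²] − (E[X])² = 30.1159 − 21.947 = 8.16897.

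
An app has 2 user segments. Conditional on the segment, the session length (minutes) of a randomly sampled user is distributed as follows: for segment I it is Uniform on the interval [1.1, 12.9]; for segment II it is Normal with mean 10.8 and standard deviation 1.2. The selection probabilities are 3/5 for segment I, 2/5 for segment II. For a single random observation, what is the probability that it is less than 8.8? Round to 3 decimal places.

Conditional on each segment, P(X < 8.8): I: 0.652542; II: 0.0477904.
By total probability, P(X < 8.8) = 0.6·0.652542 + 0.4·0.0477904 = 0.410642.

0.411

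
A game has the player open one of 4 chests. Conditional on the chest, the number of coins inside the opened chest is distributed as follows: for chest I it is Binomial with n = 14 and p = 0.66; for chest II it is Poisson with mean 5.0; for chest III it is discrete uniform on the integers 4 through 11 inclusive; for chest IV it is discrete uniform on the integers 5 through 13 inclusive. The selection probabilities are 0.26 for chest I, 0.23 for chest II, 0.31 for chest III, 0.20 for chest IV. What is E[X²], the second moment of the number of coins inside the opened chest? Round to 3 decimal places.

For each component E[X²] = Var + (mean)², giving I: 88.5192; II: 30; III: 61.5; IV: 87.6667.
Overall E[X²] = 0.26·88.5192 + 0.23·30 + 0.31·61.5 + 0.2·87.6667 = 66.5133.

66.513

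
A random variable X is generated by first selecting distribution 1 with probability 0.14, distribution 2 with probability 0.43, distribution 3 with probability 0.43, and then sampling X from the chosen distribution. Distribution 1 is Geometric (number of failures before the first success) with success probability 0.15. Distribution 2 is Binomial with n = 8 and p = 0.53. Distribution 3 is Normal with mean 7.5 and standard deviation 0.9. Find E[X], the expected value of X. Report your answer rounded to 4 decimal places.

Component means — 1: 5.66667; 2: 4.24; 3: 7.5.
E[X] = 0.14·5.66667 + 0.43·4.24 + 0.43·7.5 = 5.84153.

5.8415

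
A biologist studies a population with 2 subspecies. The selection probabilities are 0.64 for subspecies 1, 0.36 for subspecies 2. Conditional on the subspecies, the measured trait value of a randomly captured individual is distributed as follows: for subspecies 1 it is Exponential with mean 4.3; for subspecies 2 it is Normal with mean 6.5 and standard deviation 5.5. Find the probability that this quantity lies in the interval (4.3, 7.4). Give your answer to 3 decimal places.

0.200

Conditional on each subspecies, P(4.3 < X < 7.4): 1: 0.18898; 2: 0.220413.
By total probability, P(4.3 < X < 7.4) = 0.64·0.18898 + 0.36·0.220413 = 0.200296.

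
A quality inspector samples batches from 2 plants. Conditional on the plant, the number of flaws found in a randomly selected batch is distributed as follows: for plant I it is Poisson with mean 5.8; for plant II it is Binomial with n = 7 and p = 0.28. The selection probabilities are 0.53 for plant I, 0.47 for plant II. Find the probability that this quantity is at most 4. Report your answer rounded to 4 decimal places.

Conditional on each plant, P(X ≤ 4): I: 0.312718; II: 0.9787.
By total probability, P(X ≤ 4) = 0.53·0.312718 + 0.47·0.9787 = 0.62573.

0.6257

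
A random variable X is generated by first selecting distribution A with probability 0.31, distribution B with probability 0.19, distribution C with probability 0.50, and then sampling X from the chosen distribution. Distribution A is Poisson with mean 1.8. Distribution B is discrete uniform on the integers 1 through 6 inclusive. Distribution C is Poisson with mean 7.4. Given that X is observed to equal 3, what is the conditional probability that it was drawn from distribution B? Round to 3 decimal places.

Likelihoods P(X=3 | ·): A: 0.160671; B: 0.166667; C: 0.0412824.
Posterior ∝ prior × likelihood. Numerator for B: 0.19·0.166667 = 0.0316667.
Normalizing constant: 0.31·0.160671 + 0.19·0.166667 + 0.5·0.0412824 = 0.102116.
P(B | observation) = 0.0316667 / 0.102116 = 0.310106.

0.310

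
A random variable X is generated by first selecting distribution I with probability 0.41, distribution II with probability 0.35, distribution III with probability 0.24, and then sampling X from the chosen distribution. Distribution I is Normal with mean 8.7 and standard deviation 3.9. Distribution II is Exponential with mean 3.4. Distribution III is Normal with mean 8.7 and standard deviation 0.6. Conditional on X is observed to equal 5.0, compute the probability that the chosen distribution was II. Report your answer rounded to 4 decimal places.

0.4694

Likelihoods f(5.0 | ·): I: 0.0652227; II: 0.0675854; III: 3.67394e-09.
Posterior ∝ prior × likelihood. Numerator for II: 0.35·0.0675854 = 0.0236549.
Normalizing constant: 0.41·0.0652227 + 0.35·0.0675854 + 0.24·3.67394e-09 = 0.0503962.
P(II | observation) = 0.0236549 / 0.0503962 = 0.469378.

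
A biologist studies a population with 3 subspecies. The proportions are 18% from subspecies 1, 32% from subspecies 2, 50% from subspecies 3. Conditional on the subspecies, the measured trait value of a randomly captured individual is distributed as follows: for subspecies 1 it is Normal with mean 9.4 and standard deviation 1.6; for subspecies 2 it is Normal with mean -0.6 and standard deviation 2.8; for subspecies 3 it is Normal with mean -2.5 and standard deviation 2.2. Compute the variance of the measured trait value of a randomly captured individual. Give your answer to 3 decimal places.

24.472

Per component, 1: μ=9.4, E[X²]=90.92; 2: μ=-0.6, E[X²]=8.2; 3: μ=-2.5, E[X²]=11.09.
E[X] = 0.18·9.4 + 0.32·-0.6 + 0.5·-2.5 = 0.25.
E[X²] = 0.18·90.92 + 0.32·8.2 + 0.5·11.09 = 24.5346.
Var(X) = E[X²] − (E[X])² = 24.5346 − 0.0625 = 24.4721.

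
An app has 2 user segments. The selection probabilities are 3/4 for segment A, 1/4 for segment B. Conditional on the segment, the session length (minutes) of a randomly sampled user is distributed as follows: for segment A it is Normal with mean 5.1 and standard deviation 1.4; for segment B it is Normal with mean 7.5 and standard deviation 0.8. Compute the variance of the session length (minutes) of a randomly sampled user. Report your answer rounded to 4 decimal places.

Per component, A: μ=5.1, E[X²]=27.97; B: μ=7.5, E[X²]=56.89.
E[X] = 0.75·5.1 + 0.25·7.5 = 5.7.
E[X²] = 0.75·27.97 + 0.25·56.89 = 35.2.
Var(X) = E[X²] − (E[X])² = 35.2 − 32.49 = 2.71.

2.7100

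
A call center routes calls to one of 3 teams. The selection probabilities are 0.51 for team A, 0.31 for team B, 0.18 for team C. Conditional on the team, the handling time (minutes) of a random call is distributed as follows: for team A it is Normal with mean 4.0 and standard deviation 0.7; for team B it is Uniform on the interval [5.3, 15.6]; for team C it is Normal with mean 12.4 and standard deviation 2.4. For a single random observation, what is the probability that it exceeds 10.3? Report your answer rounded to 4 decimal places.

0.3052

Conditional on each team, P(X > 10.3): A: 0; B: 0.514563; C: 0.809213.
By total probability, P(X > 10.3) = 0.51·0 + 0.31·0.514563 + 0.18·0.809213 = 0.305173.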